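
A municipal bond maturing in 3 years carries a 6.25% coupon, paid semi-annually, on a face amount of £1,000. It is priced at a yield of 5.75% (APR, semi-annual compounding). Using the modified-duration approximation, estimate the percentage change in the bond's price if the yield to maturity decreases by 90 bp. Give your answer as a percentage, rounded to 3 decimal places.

+2.435%

Periodic yield y = 0.02875. Modified duration first:
  t   CF        PV=CF/(1+0.02875)^t    t·PV
  1        31.25        30.3767        30.3767
  2        31.25        29.5277        59.0555
  3        31.25        28.7025        86.1076
  4        31.25        27.9004       111.6017
  5        31.25        27.1207       135.6035
  6     1,031.25       869.9712     5,219.8272
  Σ                  1,013.5993     5,642.5721
P = 1,013.5993; D_Mac = 5.56687 half-year periods = 2.78343 yrs; D_mod = 2.78343/(1+0.02875) = 2.70565 yrs.
ΔP/P ≈ -D_mod · Δy = -2.70565 × (-0.009) = +0.024351 = +2.4351%.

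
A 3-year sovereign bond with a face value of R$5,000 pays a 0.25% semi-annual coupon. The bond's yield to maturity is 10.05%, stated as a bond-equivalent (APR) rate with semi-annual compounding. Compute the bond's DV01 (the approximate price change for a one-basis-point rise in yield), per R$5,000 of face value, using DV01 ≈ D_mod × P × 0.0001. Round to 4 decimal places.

Periodic yield y = 0.05025.
  t   CF        PV=CF/(1+0.05025)^t    t·PV
  1         6.25         5.9510         5.9510
  2         6.25         5.6662        11.3325
  3         6.25         5.3951        16.1854
  4         6.25         5.1370        20.5480
  5         6.25         4.8912        24.4561
  6     5,006.25     3,730.4085    22,382.4510
  Σ                  3,757.4490    22,460.9239
P = 3,757.4490; D_Mac = 5.97771 half-year periods = 2.98885 yrs; D_mod = 2.84585 yrs.
DV01 ≈ 2.84585 × 3,757.4490 × 0.0001 = 1.069313.

R$1.0693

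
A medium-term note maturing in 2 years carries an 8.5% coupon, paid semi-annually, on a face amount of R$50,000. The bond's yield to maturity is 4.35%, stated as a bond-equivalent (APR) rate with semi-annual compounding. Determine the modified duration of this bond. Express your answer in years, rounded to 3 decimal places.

1.846 years

Periodic yield y = 0.02175. First find Macaulay duration:
  t   CF        PV=CF/(1+0.02175)^t    t·PV
  1     2,125.00     2,079.7651     2,079.7651
  2     2,125.00     2,035.4931     4,070.9863
  3     2,125.00     1,992.1636     5,976.4907
  4    52,125.00    47,826.3769   191,305.5078
  Σ                 53,933.7988   203,432.7499
P = 53,933.7988; Macaulay duration = 203,432.7499 / 53,933.7988 = 3.77190 half-year periods = 1.88595 years.
Modified duration = D_Mac / (1 + y) = 1.88595 / 1.02175 = 1.84580 years.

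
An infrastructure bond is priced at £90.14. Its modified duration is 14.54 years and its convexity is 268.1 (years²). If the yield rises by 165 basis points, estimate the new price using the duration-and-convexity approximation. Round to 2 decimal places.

£71.80

Duration effect: -D_mod·Δy = -14.54 × (+0.0165) = -0.239910
Convexity effect: ½·C·(Δy)² = 0.5 × 268.1 × (0.0165)² = +0.0364951125
ΔP/P ≈ -0.239910 + 0.0364951125 = -0.2034148875
New price ≈ 90.14 × (1 - 0.2034148875) = 71.80418204075.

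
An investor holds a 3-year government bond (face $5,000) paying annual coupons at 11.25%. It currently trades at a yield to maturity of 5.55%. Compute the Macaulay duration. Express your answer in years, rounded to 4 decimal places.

Periodic yield y = 0.0555. Discount each cash flow and weight by its year:
  t   CF        PV=CF/(1+0.0555)^t    t·PV
  1       562.50       532.9228       532.9228
  2       562.50       504.9008     1,009.8016
  3     5,562.50     4,730.3722    14,191.1165
  Σ                  5,768.1957    15,733.8409
Price P = Σ PV = 5,768.1957.
Macaulay duration = Σ(t·PV) / P = 15,733.8409 / 5,768.1957 = 2.72769 years.

2.7277 years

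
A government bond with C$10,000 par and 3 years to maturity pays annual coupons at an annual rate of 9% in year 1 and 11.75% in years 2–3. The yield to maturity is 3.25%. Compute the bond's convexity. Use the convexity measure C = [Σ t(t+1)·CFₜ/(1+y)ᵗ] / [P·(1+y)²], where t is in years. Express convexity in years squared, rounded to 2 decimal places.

10.07

With y = 0.0325:
  t   CF        PV=CF/(1+0.0325)^t    t·PV        t(t+1)·PV
  1       900.00       871.6707       871.6707       1,743.3414
  2     1,175.00     1,102.1932     2,204.3865       6,613.1595
  3    11,175.00    10,152.6018    30,457.8053     121,831.2210
  Σ                 12,126.4657    33,533.8625     130,187.7219
P = 12,126.4657.
Convexity = Σ t(t+1)·PV / [P·(1+y)²] = 130,187.7219 / (12,126.4657 × 1.066056) = 10.07061.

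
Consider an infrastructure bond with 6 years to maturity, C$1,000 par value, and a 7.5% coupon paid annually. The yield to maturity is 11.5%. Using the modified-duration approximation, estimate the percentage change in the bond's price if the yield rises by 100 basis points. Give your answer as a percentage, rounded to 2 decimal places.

Periodic yield y = 0.115. Modified duration first:
  t   CF        PV=CF/(1+0.115)^t    t·PV
  1        75.00        67.2646        67.2646
  2        75.00        60.3270       120.6539
  3        75.00        54.1049       162.3147
  4        75.00        48.5246       194.0983
  5        75.00        43.5198       217.5990
  6     1,075.00       559.4474     3,356.6844
  Σ                    833.1882     4,118.6150
P = 833.1882; D_Mac = 4.94320 yrs; D_mod = 4.94320/(1+0.115) = 4.43336 yrs.
ΔP/P ≈ -D_mod · Δy = -4.43336 × (+0.01) = -0.044334 = -4.4334%.

-4.43%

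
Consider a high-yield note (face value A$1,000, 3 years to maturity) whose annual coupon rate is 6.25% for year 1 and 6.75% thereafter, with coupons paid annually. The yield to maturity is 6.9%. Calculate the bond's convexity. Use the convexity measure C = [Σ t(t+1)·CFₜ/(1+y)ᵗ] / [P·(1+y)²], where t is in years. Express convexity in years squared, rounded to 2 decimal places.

With y = 0.069:
  t   CF        PV=CF/(1+0.069)^t    t·PV        t(t+1)·PV
  1        62.50        58.4659        58.4659         116.9317
  2        67.50        59.0675       118.1349         354.4048
  3     1,067.50       873.8457     2,621.5372      10,486.1488
  Σ                    991.3791     2,798.1380      10,957.4853
P = 991.3791.
Convexity = Σ t(t+1)·PV / [P·(1+y)²] = 10,957.4853 / (991.3791 × 1.142761) = 9.67199.

9.67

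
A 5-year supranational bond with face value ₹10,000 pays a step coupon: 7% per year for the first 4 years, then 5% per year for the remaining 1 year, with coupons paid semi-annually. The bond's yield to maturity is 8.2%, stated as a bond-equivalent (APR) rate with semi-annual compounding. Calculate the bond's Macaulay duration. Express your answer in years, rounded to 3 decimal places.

4.276 years

Periodic yield y = 0.041. Discount each cash flow and weight by its period:
  t   CF        PV=CF/(1+0.041)^t    t·PV
  1       350.00       336.2152       336.2152
  2       350.00       322.9733       645.9465
  3       350.00       310.2529       930.7587
  4       350.00       298.0335     1,192.1341
  5       350.00       286.2954     1,431.4771
  6       350.00       275.0196     1,650.1177
  7       350.00       264.1879     1,849.3154
  8       350.00       253.7828     2,030.2625
  9       250.00       174.1339     1,567.2055
  10   10,250.00     6,858.3015    68,583.0145
  Σ                  9,379.1960    80,216.4472
Price P = Σ PV = 9,379.1960.
Macaulay duration = Σ(t·PV) / P = 80,216.4472 / 9,379.1960 = 8.55259 half-year periods.
In years: 8.55259 / 2 = 4.27630 years.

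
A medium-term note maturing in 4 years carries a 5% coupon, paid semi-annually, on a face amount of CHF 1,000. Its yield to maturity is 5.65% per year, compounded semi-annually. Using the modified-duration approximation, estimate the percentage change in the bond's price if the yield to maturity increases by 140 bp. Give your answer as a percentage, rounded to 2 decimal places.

-5.00%

Periodic yield y = 0.02825. Modified duration first:
  t   CF        PV=CF/(1+0.02825)^t    t·PV
  1        25.00        24.3132        24.3132
  2        25.00        23.6452        47.2904
  3        25.00        22.9956        68.9867
  4        25.00        22.3638        89.4551
  5        25.00        21.7494       108.7468
  6        25.00        21.1518       126.9109
  7        25.00        20.5707       143.9949
  8     1,025.00       820.2271     6,561.8169
  Σ                    977.0166     7,171.5147
P = 977.0166; D_Mac = 7.34022 half-year periods = 3.67011 yrs; D_mod = 3.67011/(1+0.02825) = 3.56928 yrs.
ΔP/P ≈ -D_mod · Δy = -3.56928 × (+0.014) = -0.049970 = -4.9970%.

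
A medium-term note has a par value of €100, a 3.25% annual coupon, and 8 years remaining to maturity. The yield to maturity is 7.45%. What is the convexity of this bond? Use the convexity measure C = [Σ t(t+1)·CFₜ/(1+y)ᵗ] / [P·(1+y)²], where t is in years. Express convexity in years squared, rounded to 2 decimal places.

With y = 0.0745:
  t   CF        PV=CF/(1+0.0745)^t    t·PV        t(t+1)·PV
  1         3.25         3.0247         3.0247           6.0493
  2         3.25         2.8149         5.6299          16.8897
  3         3.25         2.6198         7.8593          31.4373
  4         3.25         2.4381         9.7525          48.7627
  5         3.25         2.2691        11.3454          68.0726
  6         3.25         2.1118        12.6706          88.6940
  7         3.25         1.9653        13.7574         110.0592
  8       103.25        58.1084       464.8670       4,183.8027
  Σ                     75.3521       528.9068       4,553.7676
P = 75.3521.
Convexity = Σ t(t+1)·PV / [P·(1+y)²] = 4,553.7676 / (75.3521 × 1.154550) = 52.34350.

52.34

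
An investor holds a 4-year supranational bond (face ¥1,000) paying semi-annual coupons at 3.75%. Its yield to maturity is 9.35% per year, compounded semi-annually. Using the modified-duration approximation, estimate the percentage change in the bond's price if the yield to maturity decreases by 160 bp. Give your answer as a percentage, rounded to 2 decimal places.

+5.68%

Periodic yield y = 0.04675. Modified duration first:
  t   CF        PV=CF/(1+0.04675)^t    t·PV
  1        18.75        17.9126        17.9126
  2        18.75        17.1126        34.2251
  3        18.75        16.3483        49.0449
  4        18.75        15.6181        62.4726
  5        18.75        14.9206        74.6030
  6        18.75        14.2542        85.5253
  7        18.75        13.6176        95.3232
  8     1,018.75       706.8445     5,654.7558
  Σ                    816.6285     6,073.8625
P = 816.6285; D_Mac = 7.43773 half-year periods = 3.71887 yrs; D_mod = 3.71887/(1+0.04675) = 3.55277 yrs.
ΔP/P ≈ -D_mod · Δy = -3.55277 × (-0.016) = +0.056844 = +5.6844%.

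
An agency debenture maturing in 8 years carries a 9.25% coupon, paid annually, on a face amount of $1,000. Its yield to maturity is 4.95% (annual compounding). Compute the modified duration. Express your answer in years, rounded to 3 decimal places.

Periodic yield y = 0.0495. First find Macaulay duration:
  t   CF        PV=CF/(1+0.0495)^t    t·PV
  1        92.50        88.1372        88.1372
  2        92.50        83.9802       167.9604
  3        92.50        80.0192       240.0577
  4        92.50        76.2451       304.9804
  5        92.50        72.6490       363.2449
  6        92.50        69.2225       415.3348
  7        92.50        65.9576       461.7030
  8     1,092.50       742.2700     5,938.1599
  Σ                  1,278.4807     7,979.5783
P = 1,278.4807; Macaulay duration = 7,979.5783 / 1,278.4807 = 6.24145 years.
Modified duration = D_Mac / (1 + y) = 6.24145 / 1.0495 = 5.94707 years.

5.947 years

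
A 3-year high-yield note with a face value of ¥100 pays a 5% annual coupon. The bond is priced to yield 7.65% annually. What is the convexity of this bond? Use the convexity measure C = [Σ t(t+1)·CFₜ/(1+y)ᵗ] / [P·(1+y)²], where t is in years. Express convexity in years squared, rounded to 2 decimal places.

With y = 0.0765:
  t   CF        PV=CF/(1+0.0765)^t    t·PV        t(t+1)·PV
  1         5.00         4.6447         4.6447           9.2894
  2         5.00         4.3146         8.6292          25.8877
  3       105.00        84.1680       252.5041       1,010.0164
  Σ                     93.1273       265.7780       1,045.1935
P = 93.1273.
Convexity = Σ t(t+1)·PV / [P·(1+y)²] = 1,045.1935 / (93.1273 × 1.158852) = 9.68482.

9.68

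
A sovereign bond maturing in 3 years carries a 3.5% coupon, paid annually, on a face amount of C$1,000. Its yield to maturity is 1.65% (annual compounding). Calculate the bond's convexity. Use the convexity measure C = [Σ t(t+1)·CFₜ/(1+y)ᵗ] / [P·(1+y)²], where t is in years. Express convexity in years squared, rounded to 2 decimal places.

With y = 0.0165:
  t   CF        PV=CF/(1+0.0165)^t    t·PV        t(t+1)·PV
  1        35.00        34.4319        34.4319          68.8637
  2        35.00        33.8730        67.7459         203.2378
  3     1,035.00       985.4128     2,956.2384      11,824.9536
  Σ                  1,053.7176     3,058.4162      12,097.0552
P = 1,053.7176.
Convexity = Σ t(t+1)·PV / [P·(1+y)²] = 12,097.0552 / (1,053.7176 × 1.033272) = 11.11068.

11.11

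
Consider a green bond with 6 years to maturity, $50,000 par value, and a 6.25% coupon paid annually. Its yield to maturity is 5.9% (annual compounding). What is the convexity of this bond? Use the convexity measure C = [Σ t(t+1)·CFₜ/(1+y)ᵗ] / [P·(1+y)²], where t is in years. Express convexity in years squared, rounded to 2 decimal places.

With y = 0.059:
  t   CF        PV=CF/(1+0.059)^t    t·PV        t(t+1)·PV
  1     3,125.00     2,950.8971     2,950.8971       5,901.7941
  2     3,125.00     2,786.4939     5,572.9879      16,718.9636
  3     3,125.00     2,631.2502     7,893.7505      31,575.0020
  4     3,125.00     2,484.6555     9,938.6220      49,693.1099
  5     3,125.00     2,346.2280    11,731.1402      70,386.8413
  6    53,125.00    37,663.7174   225,982.3043   1,581,876.1303
  Σ                 50,863.2421   264,069.7020   1,756,151.8412
P = 50,863.2421.
Convexity = Σ t(t+1)·PV / [P·(1+y)²] = 1,756,151.8412 / (50,863.2421 × 1.121481) = 30.78691.

30.79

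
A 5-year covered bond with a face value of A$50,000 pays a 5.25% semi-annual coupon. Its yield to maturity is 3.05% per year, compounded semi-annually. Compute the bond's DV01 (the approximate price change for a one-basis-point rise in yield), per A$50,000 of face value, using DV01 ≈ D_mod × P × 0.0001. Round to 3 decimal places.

Periodic yield y = 0.01525.
  t   CF        PV=CF/(1+0.01525)^t    t·PV
  1     1,312.50     1,292.7850     1,292.7850
  2     1,312.50     1,273.3662     2,546.7324
  3     1,312.50     1,254.2390     3,762.7171
  4     1,312.50     1,235.3992     4,941.5968
  5     1,312.50     1,216.8424     6,084.2118
  6     1,312.50     1,198.5643     7,191.3856
  7     1,312.50     1,180.5607     8,263.9250
  8     1,312.50     1,162.8276     9,302.6207
  9     1,312.50     1,145.3608    10,308.2475
  10   51,312.50    44,105.5450   441,055.4499
  Σ                 55,065.4902   494,749.6719
P = 55,065.4902; D_Mac = 8.98475 half-year periods = 4.49238 yrs; D_mod = 4.42490 yrs.
DV01 ≈ 4.42490 × 55,065.4902 × 0.0001 = 24.365904.

A$24.366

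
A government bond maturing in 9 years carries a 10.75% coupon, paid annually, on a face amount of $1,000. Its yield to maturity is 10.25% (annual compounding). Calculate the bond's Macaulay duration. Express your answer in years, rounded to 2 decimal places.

Periodic yield y = 0.1025. Discount each cash flow and weight by its year:
  t   CF        PV=CF/(1+0.1025)^t    t·PV
  1       107.50        97.5057        97.5057
  2       107.50        88.4405       176.8810
  3       107.50        80.2182       240.6545
  4       107.50        72.7602       291.0409
  5       107.50        65.9957       329.9784
  6       107.50        59.8600       359.1601
  7       107.50        54.2948       380.0636
  8       107.50        49.2470       393.9759
  9     1,107.50       460.1891     4,141.7021
  Σ                  1,028.5112     6,410.9623
Price P = Σ PV = 1,028.5112.
Macaulay duration = Σ(t·PV) / P = 6,410.9623 / 1,028.5112 = 6.23325 years.

6.23 years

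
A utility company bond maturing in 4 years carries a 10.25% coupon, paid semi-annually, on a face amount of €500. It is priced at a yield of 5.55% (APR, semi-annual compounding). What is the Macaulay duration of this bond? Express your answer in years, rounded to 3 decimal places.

Periodic yield y = 0.02775. Discount each cash flow and weight by its period:
  t   CF        PV=CF/(1+0.02775)^t    t·PV
  1       25.625        24.9331        24.9331
  2       25.625        24.2599        48.5198
  3       25.625        23.6049        70.8146
  4       25.625        22.9675        91.8700
  5       25.625        22.3474       111.7369
  6       25.625        21.7440       130.4639
  7       25.625        21.1569       148.0981
  8      525.625       422.2563     3,378.0503
  Σ                    583.2699     4,004.4867
Price P = Σ PV = 583.2699.
Macaulay duration = Σ(t·PV) / P = 4,004.4867 / 583.2699 = 6.86558 half-year periods.
In years: 6.86558 / 2 = 3.43279 years.

3.433 years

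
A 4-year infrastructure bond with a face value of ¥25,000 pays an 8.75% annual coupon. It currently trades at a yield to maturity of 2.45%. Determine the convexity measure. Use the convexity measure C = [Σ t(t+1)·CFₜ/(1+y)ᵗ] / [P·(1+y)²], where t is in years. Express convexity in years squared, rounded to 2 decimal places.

With y = 0.0245:
  t   CF        PV=CF/(1+0.0245)^t    t·PV        t(t+1)·PV
  1     2,187.50     2,135.1879     2,135.1879       4,270.3758
  2     2,187.50     2,084.1268     4,168.2536      12,504.7607
  3     2,187.50     2,034.2868     6,102.8603      24,411.4412
  4    27,187.50    24,678.6514    98,714.6056     493,573.0280
  Σ                 30,932.2529   111,120.9074     534,759.6057
P = 30,932.2529.
Convexity = Σ t(t+1)·PV / [P·(1+y)²] = 534,759.6057 / (30,932.2529 × 1.049600) = 16.47112.

16.47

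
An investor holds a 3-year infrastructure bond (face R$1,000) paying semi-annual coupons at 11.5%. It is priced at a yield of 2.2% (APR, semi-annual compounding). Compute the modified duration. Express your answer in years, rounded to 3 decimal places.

Periodic yield y = 0.011. First find Macaulay duration:
  t   CF        PV=CF/(1+0.011)^t    t·PV
  1        57.50        56.8744        56.8744
  2        57.50        56.2556       112.5111
  3        57.50        55.6435       166.9305
  4        57.50        55.0381       220.1523
  5        57.50        54.4392       272.1962
  6     1,057.50       990.3152     5,941.8912
  Σ                  1,268.5660     6,770.5557
P = 1,268.5660; Macaulay duration = 6,770.5557 / 1,268.5660 = 5.33717 half-year periods = 2.66859 years.
Modified duration = D_Mac / (1 + y) = 2.66859 / 1.011 = 2.63955 years.

2.640 years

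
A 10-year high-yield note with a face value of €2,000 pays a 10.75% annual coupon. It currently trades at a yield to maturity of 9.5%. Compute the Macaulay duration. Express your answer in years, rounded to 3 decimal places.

Periodic yield y = 0.095. Discount each cash flow and weight by its year:
  t   CF        PV=CF/(1+0.095)^t    t·PV
  1       215.00       196.3470       196.3470
  2       215.00       179.3124       358.6247
  3       215.00       163.7556       491.2667
  4       215.00       149.5485       598.1939
  5       215.00       136.5739       682.8697
  6       215.00       124.7251       748.3504
  7       215.00       113.9042       797.3292
  8       215.00       104.0221       832.1766
  9       215.00        94.9973       854.9759
  10    2,215.00       893.7839     8,937.8392
  Σ                  2,156.9700    14,497.9735
Price P = Σ PV = 2,156.9700.
Macaulay duration = Σ(t·PV) / P = 14,497.9735 / 2,156.9700 = 6.72145 years.

6.721 years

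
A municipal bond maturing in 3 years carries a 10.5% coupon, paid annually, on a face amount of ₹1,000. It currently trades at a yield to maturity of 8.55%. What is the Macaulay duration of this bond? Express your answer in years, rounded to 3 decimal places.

Periodic yield y = 0.0855. Discount each cash flow and weight by its year:
  t   CF        PV=CF/(1+0.0855)^t    t·PV
  1       105.00        96.7296        96.7296
  2       105.00        89.1107       178.2213
  3     1,105.00       863.9185     2,591.7556
  Σ                  1,049.7588     2,866.7066
Price P = Σ PV = 1,049.7588.
Macaulay duration = Σ(t·PV) / P = 2,866.7066 / 1,049.7588 = 2.73082 years.

2.731 years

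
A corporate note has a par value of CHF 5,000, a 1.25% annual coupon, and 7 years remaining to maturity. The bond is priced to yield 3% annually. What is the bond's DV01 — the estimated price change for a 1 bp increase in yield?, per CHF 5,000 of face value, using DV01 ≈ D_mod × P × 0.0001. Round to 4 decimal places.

Periodic yield y = 0.03.
  t   CF        PV=CF/(1+0.03)^t    t·PV
  1        62.50        60.6796        60.6796
  2        62.50        58.9122       117.8245
  3        62.50        57.1964       171.5891
  4        62.50        55.5304       222.1218
  5        62.50        53.9130       269.5652
  6        62.50        52.3428       314.0566
  7     5,062.50     4,116.2758    28,813.9304
  Σ                  4,454.8502    29,969.7672
P = 4,454.8502; D_Mac = 6.72745 yrs; D_mod = 6.53150 yrs.
DV01 ≈ 6.53150 × 4,454.8502 × 0.0001 = 2.909686.

CHF 2.9097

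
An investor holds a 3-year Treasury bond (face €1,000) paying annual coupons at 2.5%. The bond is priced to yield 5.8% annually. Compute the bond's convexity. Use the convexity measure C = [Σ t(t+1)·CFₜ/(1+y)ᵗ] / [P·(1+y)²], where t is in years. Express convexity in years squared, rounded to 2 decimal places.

With y = 0.058:
  t   CF        PV=CF/(1+0.058)^t    t·PV        t(t+1)·PV
  1        25.00        23.6295        23.6295          47.2590
  2        25.00        22.3341        44.6682         134.0047
  3     1,025.00       865.4996     2,596.4987      10,385.9950
  Σ                    911.4632     2,664.7965      10,567.2586
P = 911.4632.
Convexity = Σ t(t+1)·PV / [P·(1+y)²] = 10,567.2586 / (911.4632 × 1.119364) = 10.35743.

10.36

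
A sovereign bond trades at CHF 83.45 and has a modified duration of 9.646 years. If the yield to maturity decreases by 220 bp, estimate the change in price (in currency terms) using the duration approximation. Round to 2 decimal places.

+CHF 17.71

Duration approximation: ΔP/P ≈ -D_mod · Δy = -9.646 × (-0.022) = +0.212212.
ΔP ≈ 83.45 × (+0.212212) = +17.7090914.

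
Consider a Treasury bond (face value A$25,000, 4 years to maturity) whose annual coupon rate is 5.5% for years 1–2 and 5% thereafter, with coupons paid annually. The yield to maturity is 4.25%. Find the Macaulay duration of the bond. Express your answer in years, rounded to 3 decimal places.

Periodic yield y = 0.0425. Discount each cash flow and weight by its year:
  t   CF        PV=CF/(1+0.0425)^t    t·PV
  1     1,375.00     1,318.9448     1,318.9448
  2     1,375.00     1,265.1749     2,530.3498
  3     1,250.00     1,103.2700     3,309.8101
  4    26,250.00    22,224.1446    88,896.5782
  Σ                 25,911.5343    96,055.6830
Price P = Σ PV = 25,911.5343.
Macaulay duration = Σ(t·PV) / P = 96,055.6830 / 25,911.5343 = 3.70706 years.

3.707 years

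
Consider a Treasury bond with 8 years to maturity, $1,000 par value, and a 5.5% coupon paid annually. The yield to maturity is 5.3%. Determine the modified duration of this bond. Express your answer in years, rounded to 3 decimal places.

Periodic yield y = 0.053. First find Macaulay duration:
  t   CF        PV=CF/(1+0.053)^t    t·PV
  1        55.00        52.2317        52.2317
  2        55.00        49.6028        99.2055
  3        55.00        47.1061       141.3184
  4        55.00        44.7352       178.9407
  5        55.00        42.4836       212.4178
  6        55.00        40.3453       242.0715
  7        55.00        38.3146       268.2021
  8     1,055.00       697.9519     5,583.6152
  Σ                  1,012.7711     6,778.0029
P = 1,012.7711; Macaulay duration = 6,778.0029 / 1,012.7711 = 6.69253 years.
Modified duration = D_Mac / (1 + y) = 6.69253 / 1.053 = 6.35568 years.

6.356 years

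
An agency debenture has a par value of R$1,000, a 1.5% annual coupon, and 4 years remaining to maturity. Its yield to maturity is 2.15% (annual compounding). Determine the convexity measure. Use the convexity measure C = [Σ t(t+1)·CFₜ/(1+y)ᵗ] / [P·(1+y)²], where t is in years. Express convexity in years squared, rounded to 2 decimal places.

18.60

With y = 0.0215:
  t   CF        PV=CF/(1+0.0215)^t    t·PV        t(t+1)·PV
  1        15.00        14.6843        14.6843          29.3686
  2        15.00        14.3752        28.7504          86.2513
  3        15.00        14.0727        42.2180         168.8719
  4     1,015.00       932.2074     3,728.8297      18,644.1485
  Σ                    975.3396     3,814.4824      18,928.6403
P = 975.3396.
Convexity = Σ t(t+1)·PV / [P·(1+y)²] = 18,928.6403 / (975.3396 × 1.043462) = 18.59888.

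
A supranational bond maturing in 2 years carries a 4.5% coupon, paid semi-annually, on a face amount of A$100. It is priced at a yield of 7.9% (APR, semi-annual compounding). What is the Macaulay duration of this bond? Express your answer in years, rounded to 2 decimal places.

Periodic yield y = 0.0395. Discount each cash flow and weight by its period:
  t   CF        PV=CF/(1+0.0395)^t    t·PV
  1         2.25         2.1645         2.1645
  2         2.25         2.0823         4.1645
  3         2.25         2.0031         6.0094
  4       102.25        87.5720       350.2881
  Σ                     93.8219       362.6265
Price P = Σ PV = 93.8219.
Macaulay duration = Σ(t·PV) / P = 362.6265 / 93.8219 = 3.86505 half-year periods.
In years: 3.86505 / 2 = 1.93253 years.

1.93 years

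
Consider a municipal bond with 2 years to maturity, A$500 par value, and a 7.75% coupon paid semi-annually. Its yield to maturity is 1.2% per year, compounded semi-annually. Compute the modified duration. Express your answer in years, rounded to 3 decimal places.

1.887 years

Periodic yield y = 0.006. First find Macaulay duration:
  t   CF        PV=CF/(1+0.006)^t    t·PV
  1       19.375        19.2594        19.2594
  2       19.375        19.1446        38.2892
  3       19.375        19.0304        57.0912
  4      519.375       507.0948     2,028.3790
  Σ                    564.5292     2,143.0188
P = 564.5292; Macaulay duration = 2,143.0188 / 564.5292 = 3.79612 half-year periods = 1.89806 years.
Modified duration = D_Mac / (1 + y) = 1.89806 / 1.006 = 1.88674 years.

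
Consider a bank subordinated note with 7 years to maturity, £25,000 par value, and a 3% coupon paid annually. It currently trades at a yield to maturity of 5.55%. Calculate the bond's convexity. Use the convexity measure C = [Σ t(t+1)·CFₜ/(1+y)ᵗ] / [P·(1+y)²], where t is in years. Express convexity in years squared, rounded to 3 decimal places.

44.207

With y = 0.0555:
  t   CF        PV=CF/(1+0.0555)^t    t·PV        t(t+1)·PV
  1       750.00       710.5637       710.5637       1,421.1274
  2       750.00       673.2011     1,346.4021       4,039.2063
  3       750.00       637.8030     1,913.4090       7,653.6359
  4       750.00       604.2662     2,417.0649      12,085.3243
  5       750.00       572.4929     2,862.4643      17,174.7858
  6       750.00       542.3902     3,254.3412      22,780.3886
  7    25,750.00    17,642.8836   123,500.1855     988,001.4839
  Σ                 21,383.6007   136,004.4307   1,053,155.9523
P = 21,383.6007.
Convexity = Σ t(t+1)·PV / [P·(1+y)²] = 1,053,155.9523 / (21,383.6007 × 1.114080) = 44.20744.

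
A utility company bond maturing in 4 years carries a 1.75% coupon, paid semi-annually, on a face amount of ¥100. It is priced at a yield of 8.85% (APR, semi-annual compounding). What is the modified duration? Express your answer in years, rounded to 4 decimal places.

Periodic yield y = 0.04425. First find Macaulay duration:
  t   CF        PV=CF/(1+0.04425)^t    t·PV
  1        0.875         0.8379         0.8379
  2        0.875         0.8024         1.6048
  3        0.875         0.7684         2.3052
  4        0.875         0.7359         2.9434
  5        0.875         0.7047         3.5233
  6        0.875         0.6748         4.0489
  7        0.875         0.6462         4.5235
  8      100.875        71.3424       570.7391
  Σ                     76.5127       590.5263
P = 76.5127; Macaulay duration = 590.5263 / 76.5127 = 7.71802 half-year periods = 3.85901 years.
Modified duration = D_Mac / (1 + y) = 3.85901 / 1.04425 = 3.69548 years.

3.6955 years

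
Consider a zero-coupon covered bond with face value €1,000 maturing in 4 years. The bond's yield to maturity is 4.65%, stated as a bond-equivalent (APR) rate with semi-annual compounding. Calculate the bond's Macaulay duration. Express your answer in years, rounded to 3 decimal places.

4.000 years

A zero-coupon bond has a single cash flow at maturity, so its Macaulay duration equals its maturity: 4 years.
(Equivalently: 8 semi-annual periods ÷ 2 = 4 years.)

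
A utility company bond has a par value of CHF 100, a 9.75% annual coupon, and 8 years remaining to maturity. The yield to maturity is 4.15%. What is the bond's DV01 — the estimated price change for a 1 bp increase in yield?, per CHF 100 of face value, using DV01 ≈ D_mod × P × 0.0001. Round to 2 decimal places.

Periodic yield y = 0.0415.
  t   CF        PV=CF/(1+0.0415)^t    t·PV
  1         9.75         9.3615         9.3615
  2         9.75         8.9885        17.9770
  3         9.75         8.6303        25.8910
  4         9.75         8.2864        33.1457
  5         9.75         7.9562        39.7812
  6         9.75         7.6392        45.8353
  7         9.75         7.3348        51.3438
  8       109.75        79.2739       634.1914
  Σ                    137.4709       857.5268
P = 137.4709; D_Mac = 6.23788 yrs; D_mod = 5.98932 yrs.
DV01 ≈ 5.98932 × 137.4709 × 0.0001 = 0.082336.

CHF 0.08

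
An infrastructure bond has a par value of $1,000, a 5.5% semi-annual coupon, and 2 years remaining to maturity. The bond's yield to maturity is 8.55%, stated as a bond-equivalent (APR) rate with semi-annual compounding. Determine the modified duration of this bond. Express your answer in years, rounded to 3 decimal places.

1.840 years

Periodic yield y = 0.04275. First find Macaulay duration:
  t   CF        PV=CF/(1+0.04275)^t    t·PV
  1        27.50        26.3726        26.3726
  2        27.50        25.2914        50.5827
  3        27.50        24.2545        72.7635
  4     1,027.50       869.0826     3,476.3303
  Σ                    945.0010     3,626.0490
P = 945.0010; Macaulay duration = 3,626.0490 / 945.0010 = 3.83708 half-year periods = 1.91854 years.
Modified duration = D_Mac / (1 + y) = 1.91854 / 1.04275 = 1.83989 years.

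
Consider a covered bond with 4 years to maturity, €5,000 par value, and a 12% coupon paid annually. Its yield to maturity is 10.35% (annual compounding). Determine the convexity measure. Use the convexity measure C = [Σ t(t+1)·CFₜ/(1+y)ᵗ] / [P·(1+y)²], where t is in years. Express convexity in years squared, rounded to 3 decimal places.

13.261

With y = 0.1035:
  t   CF        PV=CF/(1+0.1035)^t    t·PV        t(t+1)·PV
  1       600.00       543.7245       543.7245       1,087.4490
  2       600.00       492.7272       985.4545       2,956.3635
  3       600.00       446.5131     1,339.5394       5,358.1576
  4     5,600.00     3,776.5799    15,106.3196      75,531.5979
  Σ                  5,259.5448    17,975.0380      84,933.5680
P = 5,259.5448.
Convexity = Σ t(t+1)·PV / [P·(1+y)²] = 84,933.5680 / (5,259.5448 × 1.217712) = 13.26131.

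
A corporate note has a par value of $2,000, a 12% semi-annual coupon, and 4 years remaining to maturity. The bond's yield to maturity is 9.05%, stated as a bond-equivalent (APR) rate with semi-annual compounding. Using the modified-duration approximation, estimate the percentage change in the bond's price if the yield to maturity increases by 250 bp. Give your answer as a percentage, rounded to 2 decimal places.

Periodic yield y = 0.04525. Modified duration first:
  t   CF        PV=CF/(1+0.04525)^t    t·PV
  1       120.00       114.8051       114.8051
  2       120.00       109.8350       219.6701
  3       120.00       105.0802       315.2405
  4       120.00       100.5311       402.1245
  5       120.00        96.1790       480.8951
  6       120.00        92.0153       552.0920
  7       120.00        88.0319       616.2232
  8     2,120.00     1,487.9024    11,903.2194
  Σ                  2,194.3801    14,604.2698
P = 2,194.3801; D_Mac = 6.65531 half-year periods = 3.32765 yrs; D_mod = 3.32765/(1+0.04525) = 3.18360 yrs.
ΔP/P ≈ -D_mod · Δy = -3.18360 × (+0.025) = -0.079590 = -7.9590%.

-7.96%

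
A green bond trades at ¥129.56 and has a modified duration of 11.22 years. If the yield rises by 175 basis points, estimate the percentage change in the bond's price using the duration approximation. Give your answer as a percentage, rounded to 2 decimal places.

Duration approximation: ΔP/P ≈ -D_mod · Δy = -11.22 × (+0.0175) = -0.196350.
As a percentage: -19.6350%.

-19.64%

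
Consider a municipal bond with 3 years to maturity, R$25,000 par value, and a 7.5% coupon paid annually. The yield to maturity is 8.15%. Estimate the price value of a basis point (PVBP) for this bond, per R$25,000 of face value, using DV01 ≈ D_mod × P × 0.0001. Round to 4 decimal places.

R$6.3501

Periodic yield y = 0.0815.
  t   CF        PV=CF/(1+0.0815)^t    t·PV
  1     1,875.00     1,733.7032     1,733.7032
  2     1,875.00     1,603.0543     3,206.1085
  3    26,875.00    21,245.5952    63,736.7855
  Σ                 24,582.3526    68,676.5972
P = 24,582.3526; D_Mac = 2.79374 yrs; D_mod = 2.58320 yrs.
DV01 ≈ 2.58320 × 24,582.3526 × 0.0001 = 6.350125.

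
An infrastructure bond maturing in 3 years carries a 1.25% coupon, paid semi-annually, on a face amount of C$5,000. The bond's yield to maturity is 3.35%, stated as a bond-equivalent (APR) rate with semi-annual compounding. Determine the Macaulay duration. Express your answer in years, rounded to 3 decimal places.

2.952 years

Periodic yield y = 0.01675. Discount each cash flow and weight by its period:
  t   CF        PV=CF/(1+0.01675)^t    t·PV
  1        31.25        30.7352        30.7352
  2        31.25        30.2289        60.4577
  3        31.25        29.7309        89.1926
  4        31.25        29.2411       116.9643
  5        31.25        28.7594       143.7968
  6     5,031.25     4,553.9768    27,323.8606
  Σ                  4,702.6721    27,765.0072
Price P = Σ PV = 4,702.6721.
Macaulay duration = Σ(t·PV) / P = 27,765.0072 / 4,702.6721 = 5.90409 half-year periods.
In years: 5.90409 / 2 = 2.95205 years.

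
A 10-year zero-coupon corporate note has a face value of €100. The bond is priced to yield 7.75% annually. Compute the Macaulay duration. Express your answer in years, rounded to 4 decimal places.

A zero-coupon bond has a single cash flow at maturity, so its Macaulay duration equals its maturity: 10 years.

10.0000 years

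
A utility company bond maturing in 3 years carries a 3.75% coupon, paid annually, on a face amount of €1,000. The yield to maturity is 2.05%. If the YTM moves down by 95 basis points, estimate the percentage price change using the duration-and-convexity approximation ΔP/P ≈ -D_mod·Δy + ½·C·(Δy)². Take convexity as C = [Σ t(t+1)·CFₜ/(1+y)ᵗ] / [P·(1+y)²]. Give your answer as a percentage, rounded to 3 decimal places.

+2.745%

With y = 0.0205:
  t   CF        PV=CF/(1+0.0205)^t    t·PV        t(t+1)·PV
  1        37.50        36.7467        36.7467          73.4934
  2        37.50        36.0085        72.0170         216.0511
  3     1,037.50       976.2231     2,928.6693      11,714.6772
  Σ                  1,048.9783     3,037.4330      12,004.2216
P = 1,048.9783; D_Mac = 2.89561 yrs; D_mod = 2.83744 yrs; C = 10.98858.
Duration effect: -2.83744 × (-0.0095) = +0.026956
Convexity effect: 0.5 × 10.98858 × (-0.0095)² = +0.0004959
ΔP/P ≈ +0.026956 + 0.0004959 = +0.027452 = +2.7452%.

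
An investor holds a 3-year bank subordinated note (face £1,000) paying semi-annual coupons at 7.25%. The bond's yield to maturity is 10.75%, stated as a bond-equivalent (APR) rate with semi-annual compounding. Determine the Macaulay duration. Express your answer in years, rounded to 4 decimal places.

Periodic yield y = 0.05375. Discount each cash flow and weight by its period:
  t   CF        PV=CF/(1+0.05375)^t    t·PV
  1        36.25        34.4009        34.4009
  2        36.25        32.6462        65.2924
  3        36.25        30.9810        92.9430
  4        36.25        29.4007       117.6028
  5        36.25        27.9010       139.5051
  6     1,036.25       756.9009     4,541.4054
  Σ                    912.2308     4,991.1496
Price P = Σ PV = 912.2308.
Macaulay duration = Σ(t·PV) / P = 4,991.1496 / 912.2308 = 5.47137 half-year periods.
In years: 5.47137 / 2 = 2.73568 years.

2.7357 years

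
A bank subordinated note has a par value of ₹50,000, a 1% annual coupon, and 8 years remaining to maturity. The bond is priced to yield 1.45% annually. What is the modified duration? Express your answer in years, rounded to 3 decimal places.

Periodic yield y = 0.0145. First find Macaulay duration:
  t   CF        PV=CF/(1+0.0145)^t    t·PV
  1       500.00       492.8536       492.8536
  2       500.00       485.8094       971.6188
  3       500.00       478.8658     1,436.5975
  4       500.00       472.0215     1,888.0861
  5       500.00       465.2750     2,326.3752
  6       500.00       458.6250     2,751.7498
  7       500.00       452.0700     3,164.4897
  8    50,500.00    45,006.4717   360,051.7732
  Σ                 48,311.9920   373,083.5439
P = 48,311.9920; Macaulay duration = 373,083.5439 / 48,311.9920 = 7.72238 years.
Modified duration = D_Mac / (1 + y) = 7.72238 / 1.0145 = 7.61201 years.

7.612 years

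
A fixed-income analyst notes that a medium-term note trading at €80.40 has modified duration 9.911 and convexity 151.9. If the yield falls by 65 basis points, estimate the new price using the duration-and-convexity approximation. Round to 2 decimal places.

Duration effect: -D_mod·Δy = -9.911 × (-0.0065) = +0.0644215
Convexity effect: ½·C·(Δy)² = 0.5 × 151.9 × (-0.0065)² = +0.0032088875
ΔP/P ≈ +0.0644215 + 0.0032088875 = +0.0676303875
New price ≈ 80.40 × (1 + 0.0676303875) = 85.837483155.

€85.84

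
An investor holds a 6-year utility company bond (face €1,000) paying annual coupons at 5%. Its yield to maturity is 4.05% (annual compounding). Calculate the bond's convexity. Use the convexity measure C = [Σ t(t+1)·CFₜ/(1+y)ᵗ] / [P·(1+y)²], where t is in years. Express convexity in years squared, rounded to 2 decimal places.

With y = 0.0405:
  t   CF        PV=CF/(1+0.0405)^t    t·PV        t(t+1)·PV
  1        50.00        48.0538        48.0538          96.1076
  2        50.00        46.1834        92.3668         277.1004
  3        50.00        44.3858       133.1573         532.6292
  4        50.00        42.6581       170.6325         853.1623
  5        50.00        40.9977       204.9885       1,229.9313
  6     1,050.00       827.4405     4,964.6432      34,752.5024
  Σ                  1,049.7193     5,613.8421      37,741.4332
P = 1,049.7193.
Convexity = Σ t(t+1)·PV / [P·(1+y)²] = 37,741.4332 / (1,049.7193 × 1.082640) = 33.20940.

33.21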